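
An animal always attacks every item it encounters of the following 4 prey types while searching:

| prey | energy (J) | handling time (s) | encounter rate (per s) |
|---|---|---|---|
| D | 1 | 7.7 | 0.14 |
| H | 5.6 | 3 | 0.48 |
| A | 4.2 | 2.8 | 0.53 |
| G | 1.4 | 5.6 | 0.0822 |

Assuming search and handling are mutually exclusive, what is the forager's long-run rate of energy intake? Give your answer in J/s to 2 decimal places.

0.95 J/s

Energy encountered per unit search time: 0.14×1 + 0.48×5.6 + 0.53×4.2 + 0.0822×1.4 = 5.169 J/s.
Handling time per unit search time: 0.14×7.7 + 0.48×3 + 0.53×2.8 + 0.0822×5.6 = 4.462.
Rate = 5.169/(1 + 4.462) = 0.9463 J/s.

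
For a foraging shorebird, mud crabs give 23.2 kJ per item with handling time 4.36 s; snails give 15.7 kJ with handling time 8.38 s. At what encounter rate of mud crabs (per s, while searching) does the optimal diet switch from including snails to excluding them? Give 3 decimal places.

The zero-one rule: include snails iff E₂/h₂ > λE₁/(1+λh₁). Equality gives the switch point.
λE₁h₂ = E₂ + λE₂h₁ ⇒ λ = E₂/(E₁h₂ − E₂h₁) = 15.7/(194.4 − 68.45) = 0.1246 per s.

0.125 per s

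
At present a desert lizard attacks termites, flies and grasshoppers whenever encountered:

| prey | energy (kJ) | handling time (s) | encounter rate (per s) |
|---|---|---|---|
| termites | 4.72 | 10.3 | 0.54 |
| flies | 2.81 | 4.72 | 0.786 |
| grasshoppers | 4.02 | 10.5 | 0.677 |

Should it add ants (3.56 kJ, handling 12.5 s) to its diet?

No

On termites, flies and grasshoppers alone, R = ΣλE/(1+Σλh) = 7.479/17.38 = 0.4303 kJ/s.
ants: E/h = 3.56/12.5 = 0.2848 kJ/s.
Since 0.2848 < R, time spent handling ants is better spent searching.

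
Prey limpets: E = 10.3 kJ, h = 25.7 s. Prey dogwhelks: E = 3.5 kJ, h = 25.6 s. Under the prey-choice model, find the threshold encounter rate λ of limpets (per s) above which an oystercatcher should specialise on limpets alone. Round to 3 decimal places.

The zero-one rule: include dogwhelks iff E₂/h₂ > λE₁/(1+λh₁). Equality gives the switch point.
λE₁h₂ = E₂ + λE₂h₁ ⇒ λ = E₂/(E₁h₂ − E₂h₁) = 3.5/(263.7 − 89.95) = 0.02015 per s.

0.020 per s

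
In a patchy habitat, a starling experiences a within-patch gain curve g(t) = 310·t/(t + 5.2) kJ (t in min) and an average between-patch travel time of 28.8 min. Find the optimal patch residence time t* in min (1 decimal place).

Maximise g(t)/(T+t): set derivative to zero → g'(t)(T+t) = g(t).
g'(t) = 310·5.2/(t + 5.2)². Setting 310·5.2/(t+5.2)² = 310t/[(t+5.2)(28.8+t)] gives 5.2(28.8+t) = t(t+5.2), so t² = 5.2×28.8 = 149.8.
t* = √149.8 = 12.24 min.

12.2 min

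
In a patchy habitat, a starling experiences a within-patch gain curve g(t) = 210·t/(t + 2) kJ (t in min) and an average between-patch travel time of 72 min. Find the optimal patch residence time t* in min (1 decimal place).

12.0 min

Optimal t* satisfies g'(t*) = g(t*)/(T + t*).
g'(t) = 210·2/(t + 2)². Setting 210·2/(t+2)² = 210t/[(t+2)(72+t)] gives 2(72+t) = t(t+2), so t² = 2×72 = 144.
t* = √144 = 12 min.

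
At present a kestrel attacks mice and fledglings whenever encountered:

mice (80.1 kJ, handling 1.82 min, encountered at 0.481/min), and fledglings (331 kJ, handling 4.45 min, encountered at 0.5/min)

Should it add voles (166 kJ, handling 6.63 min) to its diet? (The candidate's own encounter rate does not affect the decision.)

Intake rate on the current diet: R = (0.481×80.1 + 0.5×331) / (1 + 0.481×1.82 + 0.5×4.45) = 204/4.1 = 49.76 kJ/min.
Profitability of voles: 166/6.63 = 25.04 kJ/min.
Since 25.04 < R, time spent handling voles is better spent searching.

No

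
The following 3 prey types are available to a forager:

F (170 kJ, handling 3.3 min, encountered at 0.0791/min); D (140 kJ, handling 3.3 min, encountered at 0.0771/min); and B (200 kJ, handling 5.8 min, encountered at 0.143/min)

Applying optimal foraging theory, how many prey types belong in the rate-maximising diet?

E/h in descending order: F 51.5, D 42.4, B 34.5 kJ/min. The optimal diet is the largest prefix of this list for which every included type satisfies E_i/h_i > R on the types above it.
Rate on top 1: 10.66. D: 42.4 > 10.66 → include.
Rate on top 2: 16. B: 34.5 > 16 → include.
Optimal diet: F, D, B — 3 of 3 types.

3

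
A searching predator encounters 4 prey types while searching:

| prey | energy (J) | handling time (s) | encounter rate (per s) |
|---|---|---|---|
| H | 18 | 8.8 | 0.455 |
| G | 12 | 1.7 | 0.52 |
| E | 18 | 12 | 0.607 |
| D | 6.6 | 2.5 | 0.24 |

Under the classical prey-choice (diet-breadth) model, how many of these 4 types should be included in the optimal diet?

1

Profitabilities (E/h, J/s): G 7.06, D 2.64, H 2.05, E 1.5. Add prey in this order while the next type's profitability exceeds the intake rate on those already taken.
Rate on top 1: 3.312. D: 2.64 < 3.312 → exclude; stop.
Optimal diet: G — 1 of 4 types.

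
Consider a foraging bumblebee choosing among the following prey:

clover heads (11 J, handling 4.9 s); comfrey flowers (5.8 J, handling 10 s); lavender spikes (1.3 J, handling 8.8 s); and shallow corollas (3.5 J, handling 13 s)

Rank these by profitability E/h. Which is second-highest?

comfrey flowers

Profitability E/h (J/s): clover heads = 11/4.9 = 2.24, comfrey flowers = 5.8/10 = 0.58, lavender spikes = 1.3/8.8 = 0.148, shallow corollas = 3.5/13 = 0.269.
Ranked: clover heads > comfrey flowers > shallow corollas > lavender spikes.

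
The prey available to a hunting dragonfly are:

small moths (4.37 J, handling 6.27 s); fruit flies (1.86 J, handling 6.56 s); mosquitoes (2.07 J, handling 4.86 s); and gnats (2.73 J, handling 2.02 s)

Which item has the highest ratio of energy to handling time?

gnats

In descending order of E/h:
gnats: 2.73/2.02 = 1.35 J/s
small moths: 4.37/6.27 = 0.697 J/s
mosquitoes: 2.07/4.86 = 0.426 J/s
fruit flies: 1.86/6.56 = 0.284 J/s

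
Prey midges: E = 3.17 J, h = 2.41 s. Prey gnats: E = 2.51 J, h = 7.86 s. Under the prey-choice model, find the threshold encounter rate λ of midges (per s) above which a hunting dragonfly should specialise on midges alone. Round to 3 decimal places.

The zero-one rule: include gnats iff E₂/h₂ > λE₁/(1+λh₁). Equality gives the switch point.
λE₁h₂ = E₂ + λE₂h₁ ⇒ λ = E₂/(E₁h₂ − E₂h₁) = 2.51/(24.92 − 6.049) = 0.133 per s.

0.133 per s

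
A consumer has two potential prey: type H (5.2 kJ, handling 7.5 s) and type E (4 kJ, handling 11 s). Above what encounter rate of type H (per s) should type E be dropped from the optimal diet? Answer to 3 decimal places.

0.147 per s

At the threshold, the rate on type H alone equals the profitability of type E: λ·5.2/(1 + λ·7.5) = 4/11 = 0.3636.
Rearranging, λ(5.2 − 0.3636×7.5) = 0.3636, so λ = 0.3636/2.473 = 0.1471 per s.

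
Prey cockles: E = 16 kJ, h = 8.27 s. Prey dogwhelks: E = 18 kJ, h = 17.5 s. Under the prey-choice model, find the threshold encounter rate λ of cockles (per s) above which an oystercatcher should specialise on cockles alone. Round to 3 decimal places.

The zero-one rule: include dogwhelks iff E₂/h₂ > λE₁/(1+λh₁). Equality gives the switch point.
λE₁h₂ = E₂ + λE₂h₁ ⇒ λ = E₂/(E₁h₂ − E₂h₁) = 18/(280 − 148.9) = 0.1373 per s.

0.137 per s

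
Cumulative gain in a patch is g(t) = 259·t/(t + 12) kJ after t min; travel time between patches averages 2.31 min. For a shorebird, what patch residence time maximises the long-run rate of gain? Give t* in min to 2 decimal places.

5.26 min

Optimal t* satisfies g'(t*) = g(t*)/(T + t*).
g'(t) = 259·12/(t + 12)². Setting 259·12/(t+12)² = 259t/[(t+12)(2.31+t)] gives 12(2.31+t) = t(t+12), so t² = 12×2.31 = 27.72.
t* = √27.72 = 5.265 min.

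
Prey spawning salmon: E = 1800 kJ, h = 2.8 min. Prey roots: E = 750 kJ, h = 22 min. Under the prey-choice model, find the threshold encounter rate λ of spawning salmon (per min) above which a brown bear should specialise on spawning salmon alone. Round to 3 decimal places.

At the threshold, the rate on spawning salmon alone equals the profitability of roots: λ·1800/(1 + λ·2.8) = 750/22 = 34.09.
Rearranging, λ(1800 − 34.09×2.8) = 34.09, so λ = 34.09/1705 = 0.02 per min.

0.020 per min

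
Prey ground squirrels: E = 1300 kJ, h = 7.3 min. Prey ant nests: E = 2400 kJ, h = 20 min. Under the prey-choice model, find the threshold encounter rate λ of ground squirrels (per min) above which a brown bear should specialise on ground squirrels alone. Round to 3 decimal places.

0.283 per min

At the threshold, the rate on ground squirrels alone equals the profitability of ant nests: λ·1300/(1 + λ·7.3) = 2400/20 = 120.
Rearranging, λ(1300 − 120×7.3) = 120, so λ = 120/424 = 0.283 per min.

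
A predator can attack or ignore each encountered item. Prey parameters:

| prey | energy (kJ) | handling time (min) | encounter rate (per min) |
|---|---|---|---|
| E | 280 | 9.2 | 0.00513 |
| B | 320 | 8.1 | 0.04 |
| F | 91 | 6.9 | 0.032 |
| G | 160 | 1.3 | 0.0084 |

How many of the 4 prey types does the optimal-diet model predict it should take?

Rank by E/h (kJ/min): G 123, B 39.5, E 30.4, F 13.2. Include each in turn until the next type's E/h falls below the running intake rate.
Rate on top 1: 1.329. B: 39.5 > 1.329 → include.
Rate on top 2: 10.6. E: 30.4 > 10.6 → include.
Rate on top 3: 11.27. F: 13.2 > 11.27 → include.
Optimal diet: G, B, E, F — 4 of 4 types.

4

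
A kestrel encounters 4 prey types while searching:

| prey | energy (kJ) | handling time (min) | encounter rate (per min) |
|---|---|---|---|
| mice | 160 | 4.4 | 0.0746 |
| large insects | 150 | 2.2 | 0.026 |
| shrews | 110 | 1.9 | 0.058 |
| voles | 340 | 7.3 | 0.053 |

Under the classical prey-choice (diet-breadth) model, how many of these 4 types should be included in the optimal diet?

4

Rank by E/h (kJ/min): large insects 68.2, shrews 57.9, voles 46.6, mice 36.4. Include each in turn until the next type's E/h falls below the running intake rate.
Rate on top 1: 3.689. shrews: 57.9 > 3.689 → include.
Rate on top 2: 8.806. voles: 46.6 > 8.806 → include.
Rate on top 3: 18.21. mice: 36.4 > 18.21 → include.
Optimal diet: large insects, shrews, voles, mice — 4 of 4 types.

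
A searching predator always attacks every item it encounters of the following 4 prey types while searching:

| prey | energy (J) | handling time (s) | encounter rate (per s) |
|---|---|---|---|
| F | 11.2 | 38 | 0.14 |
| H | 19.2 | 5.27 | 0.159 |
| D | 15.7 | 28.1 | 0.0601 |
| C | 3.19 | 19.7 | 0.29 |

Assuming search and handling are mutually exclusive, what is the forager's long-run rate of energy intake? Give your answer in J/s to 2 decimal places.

R = (0.14×11.2 + 0.159×19.2 + 0.0601×15.7 + 0.29×3.19) / (1 + 0.14×38 + 0.159×5.27 + 0.0601×28.1 + 0.29×19.7) = 6.489/14.56 = 0.4457 J/s.

0.45 J/s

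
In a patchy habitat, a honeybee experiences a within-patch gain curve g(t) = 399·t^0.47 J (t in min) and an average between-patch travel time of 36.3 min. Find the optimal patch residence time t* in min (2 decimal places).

Optimal t* satisfies g'(t*) = g(t*)/(T + t*).
g'(t) = 0.47·399·t^-0.53. Setting 0.47·399·t^-0.53 = 399·t^0.47/(36.3+t) gives 0.47(36.3+t) = t, so 0.53·t = 0.47×36.3.
t* = 0.47×36.3/0.53 = 32.19 min.

32.19 min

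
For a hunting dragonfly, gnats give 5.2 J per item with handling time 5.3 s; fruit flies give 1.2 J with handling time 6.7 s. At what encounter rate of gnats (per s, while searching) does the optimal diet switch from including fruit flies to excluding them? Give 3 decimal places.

0.042 per s

The zero-one rule: include fruit flies iff E₂/h₂ > λE₁/(1+λh₁). Equality gives the switch point.
λE₁h₂ = E₂ + λE₂h₁ ⇒ λ = E₂/(E₁h₂ − E₂h₁) = 1.2/(34.84 − 6.36) = 0.04213 per s.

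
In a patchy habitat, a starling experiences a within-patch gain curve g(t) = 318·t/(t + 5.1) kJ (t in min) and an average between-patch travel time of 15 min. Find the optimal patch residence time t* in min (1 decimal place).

Optimal t* satisfies g'(t*) = g(t*)/(T + t*).
g'(t) = 318·5.1/(t + 5.1)². Setting 318·5.1/(t+5.1)² = 318t/[(t+5.1)(15+t)] gives 5.1(15+t) = t(t+5.1), so t² = 5.1×15 = 76.5.
t* = √76.5 = 8.746 min.

8.7 min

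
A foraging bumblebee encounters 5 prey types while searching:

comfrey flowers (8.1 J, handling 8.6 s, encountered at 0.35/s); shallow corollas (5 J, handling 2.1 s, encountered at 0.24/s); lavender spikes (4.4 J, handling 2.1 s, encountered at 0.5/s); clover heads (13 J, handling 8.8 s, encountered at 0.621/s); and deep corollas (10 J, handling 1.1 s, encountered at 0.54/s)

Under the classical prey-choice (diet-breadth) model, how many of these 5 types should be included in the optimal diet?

Rank by E/h (J/s): deep corollas 9.09, shallow corollas 2.38, lavender spikes 2.1, clover heads 1.48, comfrey flowers 0.942. Include each in turn until the next type's E/h falls below the running intake rate.
Rate on top 1: 3.388. shallow corollas: 2.38 < 3.388 → exclude; stop.
Optimal diet: deep corollas — 1 of 5 types.

1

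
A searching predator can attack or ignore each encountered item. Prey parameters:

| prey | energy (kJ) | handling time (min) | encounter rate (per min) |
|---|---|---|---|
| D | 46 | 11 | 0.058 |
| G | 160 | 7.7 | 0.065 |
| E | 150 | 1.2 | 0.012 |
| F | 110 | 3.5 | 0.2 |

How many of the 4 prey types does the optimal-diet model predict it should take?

3

E/h in descending order: E 125, F 31.4, G 20.8, D 4.18 kJ/min. The optimal diet is the largest prefix of this list for which every included type satisfies E_i/h_i > R on the types above it.
Rate on top 1: 1.774. F: 31.4 > 1.774 → include.
Rate on top 2: 13.88. G: 20.8 > 13.88 → include.
Rate on top 3: 15.44. D: 4.18 < 15.44 → exclude; stop.
Optimal diet: E, F, G — 3 of 4 types.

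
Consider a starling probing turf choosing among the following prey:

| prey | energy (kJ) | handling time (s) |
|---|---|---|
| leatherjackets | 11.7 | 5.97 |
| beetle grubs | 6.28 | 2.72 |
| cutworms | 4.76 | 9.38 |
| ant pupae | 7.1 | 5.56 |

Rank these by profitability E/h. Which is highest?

beetle grubs

In descending order of E/h:
beetle grubs: 6.28/2.72 = 2.31 kJ/s
leatherjackets: 11.7/5.97 = 1.96 kJ/s
ant pupae: 7.1/5.56 = 1.28 kJ/s
cutworms: 4.76/9.38 = 0.507 kJ/s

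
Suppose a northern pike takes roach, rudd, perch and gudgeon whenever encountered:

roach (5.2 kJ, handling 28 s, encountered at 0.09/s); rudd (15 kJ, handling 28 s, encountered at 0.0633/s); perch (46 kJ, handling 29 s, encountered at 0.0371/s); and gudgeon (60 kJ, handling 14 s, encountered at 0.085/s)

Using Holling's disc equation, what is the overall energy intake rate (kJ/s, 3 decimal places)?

R = (0.09×5.2 + 0.0633×15 + 0.0371×46 + 0.085×60) / (1 + 0.09×28 + 0.0633×28 + 0.0371×29 + 0.085×14) = 8.224/7.558 = 1.088 kJ/s.

1.088 kJ/s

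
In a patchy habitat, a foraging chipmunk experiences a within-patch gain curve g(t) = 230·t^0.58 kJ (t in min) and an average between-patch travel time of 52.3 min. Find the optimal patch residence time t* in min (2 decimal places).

72.22 min

Maximise g(t)/(T+t): set derivative to zero → g'(t)(T+t) = g(t).
g'(t) = 0.58·230·t^-0.42. Setting 0.58·230·t^-0.42 = 230·t^0.58/(52.3+t) gives 0.58(52.3+t) = t, so 0.42·t = 0.58×52.3.
t* = 0.58×52.3/0.42 = 72.22 min.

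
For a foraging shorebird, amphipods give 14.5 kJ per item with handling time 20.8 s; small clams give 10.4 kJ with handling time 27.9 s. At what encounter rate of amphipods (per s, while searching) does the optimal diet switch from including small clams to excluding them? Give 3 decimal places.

0.055 per s

Drop small clams once their profitability E₂/h₂ falls below the rate achievable on amphipods alone: E₂/h₂ = λE₁/(1 + λh₁).
Solve for λ: λE₁h₂ = E₂(1 + λh₁) → λ(E₁h₂ − E₂h₁) = E₂ → λ = E₂/(E₁h₂ − E₂h₁).
λ = 10.4/(14.5×27.9 − 10.4×20.8) = 10.4/188.2 = 0.05525 per s.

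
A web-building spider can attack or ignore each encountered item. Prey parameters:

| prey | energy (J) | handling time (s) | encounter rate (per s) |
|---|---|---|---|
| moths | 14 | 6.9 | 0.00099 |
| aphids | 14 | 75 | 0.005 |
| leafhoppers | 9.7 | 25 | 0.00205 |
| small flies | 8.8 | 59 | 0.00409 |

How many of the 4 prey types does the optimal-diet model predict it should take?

4

E/h in descending order: moths 2.03, leafhoppers 0.388, aphids 0.187, small flies 0.149 J/s. The optimal diet is the largest prefix of this list for which every included type satisfies E_i/h_i > R on the types above it.
Rate on top 1: 0.01377. leafhoppers: 0.388 > 0.01377 → include.
Rate on top 2: 0.03189. aphids: 0.187 > 0.03189 → include.
Rate on top 3: 0.07239. small flies: 0.149 > 0.07239 → include.
Optimal diet: moths, leafhoppers, aphids, small flies — 4 of 4 types.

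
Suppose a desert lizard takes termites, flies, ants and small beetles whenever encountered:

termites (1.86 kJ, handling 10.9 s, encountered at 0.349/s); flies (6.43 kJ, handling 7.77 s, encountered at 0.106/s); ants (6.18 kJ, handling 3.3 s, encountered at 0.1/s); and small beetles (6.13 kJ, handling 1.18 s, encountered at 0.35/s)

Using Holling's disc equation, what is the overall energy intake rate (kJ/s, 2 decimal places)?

0.64 kJ/s

R = Σλ_iE_i / (1 + Σλ_ih_i)
Numerator: 0.349×1.86 + 0.106×6.43 + 0.1×6.18 + 0.35×6.13 = 4.094
Denominator: 1 + 0.349×10.9 + 0.106×7.77 + 0.1×3.3 + 0.35×1.18 = 6.371
R = 4.094/6.371 = 0.6427 kJ/s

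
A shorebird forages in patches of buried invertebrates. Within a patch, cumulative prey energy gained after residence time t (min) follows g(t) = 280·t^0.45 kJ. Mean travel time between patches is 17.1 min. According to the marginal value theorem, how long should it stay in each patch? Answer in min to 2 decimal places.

13.99 min

Maximise g(t)/(T+t): set derivative to zero → g'(t)(T+t) = g(t).
g'(t) = 0.45·280·t^-0.55. Setting 0.45·280·t^-0.55 = 280·t^0.45/(17.1+t) gives 0.45(17.1+t) = t, so 0.55·t = 0.45×17.1.
t* = 0.45×17.1/0.55 = 13.99 min.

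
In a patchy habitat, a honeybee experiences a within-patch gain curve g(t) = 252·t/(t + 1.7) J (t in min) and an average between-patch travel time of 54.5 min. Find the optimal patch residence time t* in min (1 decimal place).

Optimal t* satisfies g'(t*) = g(t*)/(T + t*).
g'(t) = 252·1.7/(t + 1.7)². Setting 252·1.7/(t+1.7)² = 252t/[(t+1.7)(54.5+t)] gives 1.7(54.5+t) = t(t+1.7), so t² = 1.7×54.5 = 92.65.
t* = √92.65 = 9.625 min.

9.6 min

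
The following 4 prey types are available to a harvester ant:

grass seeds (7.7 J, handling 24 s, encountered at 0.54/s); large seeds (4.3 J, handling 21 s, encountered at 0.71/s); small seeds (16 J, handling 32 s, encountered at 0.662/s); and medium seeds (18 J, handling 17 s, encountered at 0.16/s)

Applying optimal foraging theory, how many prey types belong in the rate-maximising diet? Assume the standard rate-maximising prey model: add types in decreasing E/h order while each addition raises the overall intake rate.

1

E/h in descending order: medium seeds 1.06, small seeds 0.5, grass seeds 0.321, large seeds 0.205 J/s. The optimal diet is the largest prefix of this list for which every included type satisfies E_i/h_i > R on the types above it.
Rate on top 1: 0.7742. small seeds: 0.5 < 0.7742 → exclude; stop.
Optimal diet: medium seeds — 1 of 4 types.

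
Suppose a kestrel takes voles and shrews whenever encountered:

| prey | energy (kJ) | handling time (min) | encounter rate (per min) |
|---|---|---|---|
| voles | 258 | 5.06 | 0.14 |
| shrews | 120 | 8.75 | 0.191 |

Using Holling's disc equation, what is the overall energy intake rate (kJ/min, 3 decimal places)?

17.469 kJ/min

R = (0.14×258 + 0.191×120) / (1 + 0.14×5.06 + 0.191×8.75) = 59.04/3.38 = 17.47 kJ/min.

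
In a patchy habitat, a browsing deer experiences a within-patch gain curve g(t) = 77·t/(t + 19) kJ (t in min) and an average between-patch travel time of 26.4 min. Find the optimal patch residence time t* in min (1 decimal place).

22.4 min

Optimal t* satisfies g'(t*) = g(t*)/(T + t*).
g'(t) = 77·19/(t + 19)². Setting 77·19/(t+19)² = 77t/[(t+19)(26.4+t)] gives 19(26.4+t) = t(t+19), so t² = 19×26.4 = 501.6.
t* = √501.6 = 22.4 min.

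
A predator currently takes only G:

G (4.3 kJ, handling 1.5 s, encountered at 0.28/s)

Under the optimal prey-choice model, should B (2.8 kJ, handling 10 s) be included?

No

On G alone, R = ΣλE/(1+Σλh) = 1.204/1.42 = 0.8479 kJ/s.
B: E/h = 2.8/10 = 0.28 kJ/s.
0.28 < 0.8479, so adding B would lower the average — exclude it.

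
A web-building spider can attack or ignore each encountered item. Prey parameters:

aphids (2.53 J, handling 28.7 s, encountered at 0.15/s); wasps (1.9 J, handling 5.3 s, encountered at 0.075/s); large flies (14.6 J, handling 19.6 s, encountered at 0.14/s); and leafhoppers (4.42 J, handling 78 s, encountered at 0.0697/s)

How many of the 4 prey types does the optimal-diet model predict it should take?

1

Rank by E/h (J/s): large flies 0.745, wasps 0.358, aphids 0.0882, leafhoppers 0.0567. Include each in turn until the next type's E/h falls below the running intake rate.
Rate on top 1: 0.5459. wasps: 0.358 < 0.5459 → exclude; stop.
Optimal diet: large flies — 1 of 4 types.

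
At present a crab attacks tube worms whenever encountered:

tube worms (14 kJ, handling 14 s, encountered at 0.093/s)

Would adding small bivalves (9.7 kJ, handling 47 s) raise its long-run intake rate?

No

Intake rate on the current diet: R = (0.093×14) / (1 + 0.093×14) = 1.302/2.302 = 0.5656 kJ/s.
Profitability of small bivalves: 9.7/47 = 0.2064 kJ/s.
Since 0.2064 < R, time spent handling small bivalves is better spent searching.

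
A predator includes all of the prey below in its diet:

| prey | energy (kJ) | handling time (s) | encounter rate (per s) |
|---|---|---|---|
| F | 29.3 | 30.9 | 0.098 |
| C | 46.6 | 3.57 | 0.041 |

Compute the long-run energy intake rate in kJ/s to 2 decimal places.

R = (0.098×29.3 + 0.041×46.6) / (1 + 0.098×30.9 + 0.041×3.57) = 4.782/4.175 = 1.146 kJ/s.

1.15 kJ/s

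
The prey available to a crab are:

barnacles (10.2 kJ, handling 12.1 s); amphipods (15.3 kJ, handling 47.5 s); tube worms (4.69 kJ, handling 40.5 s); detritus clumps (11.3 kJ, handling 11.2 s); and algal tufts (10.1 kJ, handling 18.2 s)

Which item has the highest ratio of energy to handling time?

detritus clumps

In descending order of E/h:
detritus clumps: 11.3/11.2 = 1.01 kJ/s
barnacles: 10.2/12.1 = 0.843 kJ/s
algal tufts: 10.1/18.2 = 0.555 kJ/s
amphipods: 15.3/47.5 = 0.322 kJ/s
tube worms: 4.69/40.5 = 0.116 kJ/s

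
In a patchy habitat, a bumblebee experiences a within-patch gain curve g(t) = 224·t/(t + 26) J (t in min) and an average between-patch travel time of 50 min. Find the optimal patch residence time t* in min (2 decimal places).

By the marginal value theorem, leave when the instantaneous gain rate g'(t) equals the habitat-wide average g(t)/(T + t).
g'(t) = 224·26/(t + 26)². Setting 224·26/(t+26)² = 224t/[(t+26)(50+t)] gives 26(50+t) = t(t+26), so t² = 26×50 = 1300.
t* = √1300 = 36.06 min.

36.06 min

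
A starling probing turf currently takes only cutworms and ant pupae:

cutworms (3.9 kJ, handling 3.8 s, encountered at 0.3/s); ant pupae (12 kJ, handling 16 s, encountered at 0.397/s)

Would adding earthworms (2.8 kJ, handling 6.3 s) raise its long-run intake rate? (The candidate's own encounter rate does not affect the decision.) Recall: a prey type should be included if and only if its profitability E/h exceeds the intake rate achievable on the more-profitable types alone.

On cutworms and ant pupae alone, R = ΣλE/(1+Σλh) = 5.934/8.492 = 0.6988 kJ/s.
earthworms: E/h = 2.8/6.3 = 0.4444 kJ/s.
0.4444 < 0.6988, so adding earthworms would lower the average — exclude it.

No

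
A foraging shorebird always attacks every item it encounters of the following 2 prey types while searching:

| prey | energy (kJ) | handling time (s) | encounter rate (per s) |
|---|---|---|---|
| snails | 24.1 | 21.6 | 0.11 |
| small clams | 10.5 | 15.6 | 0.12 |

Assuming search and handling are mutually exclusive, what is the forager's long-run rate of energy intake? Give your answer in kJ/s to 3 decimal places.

0.745 kJ/s

Energy encountered per unit search time: 0.11×24.1 + 0.12×10.5 = 3.911 kJ/s.
Handling time per unit search time: 0.11×21.6 + 0.12×15.6 = 4.248.
Rate = 3.911/(1 + 4.248) = 0.7452 kJ/s.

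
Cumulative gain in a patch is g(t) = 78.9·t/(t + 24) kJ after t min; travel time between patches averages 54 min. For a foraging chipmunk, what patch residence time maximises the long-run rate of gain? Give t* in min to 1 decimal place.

36.0 min

By the marginal value theorem, leave when the instantaneous gain rate g'(t) equals the habitat-wide average g(t)/(T + t).
g'(t) = 78.9·24/(t + 24)². Setting 78.9·24/(t+24)² = 78.9t/[(t+24)(54+t)] gives 24(54+t) = t(t+24), so t² = 24×54 = 1296.
t* = √1296 = 36 min.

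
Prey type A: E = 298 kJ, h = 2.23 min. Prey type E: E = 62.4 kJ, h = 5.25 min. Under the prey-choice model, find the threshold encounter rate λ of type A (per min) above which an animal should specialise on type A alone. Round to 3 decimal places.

The zero-one rule: include type E iff E₂/h₂ > λE₁/(1+λh₁). Equality gives the switch point.
λE₁h₂ = E₂ + λE₂h₁ ⇒ λ = E₂/(E₁h₂ − E₂h₁) = 62.4/(1564 − 139.2) = 0.04378 per min.

0.044 per min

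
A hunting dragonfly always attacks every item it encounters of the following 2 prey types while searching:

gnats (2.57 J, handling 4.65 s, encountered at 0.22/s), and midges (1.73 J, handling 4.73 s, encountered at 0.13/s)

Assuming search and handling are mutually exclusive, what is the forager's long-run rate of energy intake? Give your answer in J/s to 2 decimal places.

0.30 J/s

R = (0.22×2.57 + 0.13×1.73) / (1 + 0.22×4.65 + 0.13×4.73) = 0.7903/2.638 = 0.2996 J/s.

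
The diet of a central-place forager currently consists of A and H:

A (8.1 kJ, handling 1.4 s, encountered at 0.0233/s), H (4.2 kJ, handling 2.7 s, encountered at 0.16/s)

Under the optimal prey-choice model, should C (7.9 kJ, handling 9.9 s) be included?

Yes

On A and H alone, R = ΣλE/(1+Σλh) = 0.8607/1.465 = 0.5877 kJ/s.
Profitability of C: 7.9/9.9 = 0.798 kJ/s.
Since 0.798 > R, including C increases the long-run rate.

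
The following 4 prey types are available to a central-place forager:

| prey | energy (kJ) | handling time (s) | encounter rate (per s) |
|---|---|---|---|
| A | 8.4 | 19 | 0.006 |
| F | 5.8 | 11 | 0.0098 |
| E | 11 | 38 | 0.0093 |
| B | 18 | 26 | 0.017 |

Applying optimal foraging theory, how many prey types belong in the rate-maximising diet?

Profitabilities (E/h, kJ/s): B 0.692, F 0.527, A 0.442, E 0.289. Add prey in this order while the next type's profitability exceeds the intake rate on those already taken.
Rate on top 1: 0.2122. F: 0.527 > 0.2122 → include.
Rate on top 2: 0.2341. A: 0.442 > 0.2341 → include.
Rate on top 3: 0.2484. E: 0.289 > 0.2484 → include.
Optimal diet: B, F, A, E — 4 of 4 types.

4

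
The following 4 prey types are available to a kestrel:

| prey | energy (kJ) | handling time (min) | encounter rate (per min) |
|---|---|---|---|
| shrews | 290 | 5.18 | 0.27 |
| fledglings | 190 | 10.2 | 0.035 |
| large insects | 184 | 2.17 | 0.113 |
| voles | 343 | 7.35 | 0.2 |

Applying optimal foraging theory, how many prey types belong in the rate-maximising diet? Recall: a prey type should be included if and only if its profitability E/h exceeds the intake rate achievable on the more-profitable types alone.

Rank by E/h (kJ/min): large insects 84.8, shrews 56, voles 46.7, fledglings 18.6. Include each in turn until the next type's E/h falls below the running intake rate.
Rate on top 1: 16.7. shrews: 56 > 16.7 → include.
Rate on top 2: 37.48. voles: 46.7 > 37.48 → include.
Rate on top 3: 40.76. fledglings: 18.6 < 40.76 → exclude; stop.
Optimal diet: large insects, shrews, voles — 3 of 4 types.

3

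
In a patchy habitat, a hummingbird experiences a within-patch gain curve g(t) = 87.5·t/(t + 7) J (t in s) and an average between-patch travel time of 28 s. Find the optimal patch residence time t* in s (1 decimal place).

14.0 s

By the marginal value theorem, leave when the instantaneous gain rate g'(t) equals the habitat-wide average g(t)/(T + t).
g'(t) = 87.5·7/(t + 7)². Setting 87.5·7/(t+7)² = 87.5t/[(t+7)(28+t)] gives 7(28+t) = t(t+7), so t² = 7×28 = 196.
t* = √196 = 14 s.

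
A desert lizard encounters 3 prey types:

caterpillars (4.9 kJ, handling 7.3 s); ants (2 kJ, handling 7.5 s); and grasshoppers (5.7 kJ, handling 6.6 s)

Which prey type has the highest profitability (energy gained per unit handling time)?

grasshoppers

In descending order of E/h:
grasshoppers: 5.7/6.6 = 0.864 kJ/s
caterpillars: 4.9/7.3 = 0.671 kJ/s
ants: 2/7.5 = 0.267 kJ/s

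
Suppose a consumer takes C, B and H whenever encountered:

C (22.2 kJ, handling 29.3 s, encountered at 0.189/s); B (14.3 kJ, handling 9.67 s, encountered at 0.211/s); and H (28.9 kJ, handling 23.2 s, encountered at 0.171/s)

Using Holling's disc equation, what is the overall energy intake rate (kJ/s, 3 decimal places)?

0.969 kJ/s

Energy encountered per unit search time: 0.189×22.2 + 0.211×14.3 + 0.171×28.9 = 12.16 kJ/s.
Handling time per unit search time: 0.189×29.3 + 0.211×9.67 + 0.171×23.2 = 11.55.
Rate = 12.16/(1 + 11.55) = 0.9689 kJ/s.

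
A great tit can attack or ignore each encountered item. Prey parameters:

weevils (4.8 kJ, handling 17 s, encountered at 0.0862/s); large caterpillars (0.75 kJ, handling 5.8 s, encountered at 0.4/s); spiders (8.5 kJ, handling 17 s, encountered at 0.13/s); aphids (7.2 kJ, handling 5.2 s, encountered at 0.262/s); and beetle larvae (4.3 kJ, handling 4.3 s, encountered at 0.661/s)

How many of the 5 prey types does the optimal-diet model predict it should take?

Profitabilities (E/h, kJ/s): aphids 1.38, beetle larvae 1, spiders 0.5, weevils 0.282, large caterpillars 0.129. Add prey in this order while the next type's profitability exceeds the intake rate on those already taken.
Rate on top 1: 0.7985. beetle larvae: 1 > 0.7985 → include.
Rate on top 2: 0.9085. spiders: 0.5 < 0.9085 → exclude; stop.
Optimal diet: aphids, beetle larvae — 2 of 5 types.

2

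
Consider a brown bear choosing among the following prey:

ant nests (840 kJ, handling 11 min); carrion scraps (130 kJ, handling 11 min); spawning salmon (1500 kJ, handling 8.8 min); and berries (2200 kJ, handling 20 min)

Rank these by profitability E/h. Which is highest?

spawning salmon

Profitability E/h (kJ/min): ant nests = 840/11 = 76.4, carrion scraps = 130/11 = 11.8, spawning salmon = 1500/8.8 = 170, berries = 2200/20 = 110.
Ranked: spawning salmon > berries > ant nests > carrion scraps.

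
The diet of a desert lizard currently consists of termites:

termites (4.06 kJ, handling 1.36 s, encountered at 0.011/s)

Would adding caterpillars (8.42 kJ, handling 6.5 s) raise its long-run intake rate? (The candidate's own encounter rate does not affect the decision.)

Yes

On termites alone, R = ΣλE/(1+Σλh) = 0.04466/1.015 = 0.044 kJ/s.
Profitability of caterpillars: 8.42/6.5 = 1.295 kJ/s.
Since 1.295 > R, including caterpillars increases the long-run rate.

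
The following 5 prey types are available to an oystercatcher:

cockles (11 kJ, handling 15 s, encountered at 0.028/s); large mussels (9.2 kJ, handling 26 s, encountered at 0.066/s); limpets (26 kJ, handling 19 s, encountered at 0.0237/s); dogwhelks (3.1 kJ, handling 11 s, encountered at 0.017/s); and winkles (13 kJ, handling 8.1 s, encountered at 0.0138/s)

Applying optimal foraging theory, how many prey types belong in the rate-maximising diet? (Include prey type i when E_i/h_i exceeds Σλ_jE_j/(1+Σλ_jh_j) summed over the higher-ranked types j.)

3

E/h in descending order: winkles 1.6, limpets 1.37, cockles 0.733, large mussels 0.354, dogwhelks 0.282 kJ/s. The optimal diet is the largest prefix of this list for which every included type satisfies E_i/h_i > R on the types above it.
Rate on top 1: 0.1614. limpets: 1.37 > 0.1614 → include.
Rate on top 2: 0.5093. cockles: 0.733 > 0.5093 → include.
Rate on top 3: 0.5568. large mussels: 0.354 < 0.5568 → exclude; stop.
Optimal diet: winkles, limpets, cockles — 3 of 5 types.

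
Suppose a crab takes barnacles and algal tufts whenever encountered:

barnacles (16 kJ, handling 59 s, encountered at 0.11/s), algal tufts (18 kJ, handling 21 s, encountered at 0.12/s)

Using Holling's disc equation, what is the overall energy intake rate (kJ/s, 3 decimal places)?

R = Σλ_iE_i / (1 + Σλ_ih_i)
Numerator: 0.11×16 + 0.12×18 = 3.92
Denominator: 1 + 0.11×59 + 0.12×21 = 10.01
R = 3.92/10.01 = 0.3916 kJ/s

0.392 kJ/s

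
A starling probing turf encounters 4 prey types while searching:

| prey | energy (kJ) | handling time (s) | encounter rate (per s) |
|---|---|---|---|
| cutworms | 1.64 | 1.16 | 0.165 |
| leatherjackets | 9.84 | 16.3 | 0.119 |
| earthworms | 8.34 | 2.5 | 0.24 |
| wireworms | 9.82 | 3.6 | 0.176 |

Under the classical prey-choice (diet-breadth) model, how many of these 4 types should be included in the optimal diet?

2

Profitabilities (E/h, kJ/s): earthworms 3.34, wireworms 2.73, cutworms 1.41, leatherjackets 0.604. Add prey in this order while the next type's profitability exceeds the intake rate on those already taken.
Rate on top 1: 1.251. wireworms: 2.73 > 1.251 → include.
Rate on top 2: 1.67. cutworms: 1.41 < 1.67 → exclude; stop.
Optimal diet: earthworms, wireworms — 2 of 4 types.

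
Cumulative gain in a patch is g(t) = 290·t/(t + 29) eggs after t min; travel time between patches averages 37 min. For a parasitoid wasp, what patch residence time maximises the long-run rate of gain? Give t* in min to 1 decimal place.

Optimal t* satisfies g'(t*) = g(t*)/(T + t*).
g'(t) = 290·29/(t + 29)². Setting 290·29/(t+29)² = 290t/[(t+29)(37+t)] gives 29(37+t) = t(t+29), so t² = 29×37 = 1073.
t* = √1073 = 32.76 min.

32.8 min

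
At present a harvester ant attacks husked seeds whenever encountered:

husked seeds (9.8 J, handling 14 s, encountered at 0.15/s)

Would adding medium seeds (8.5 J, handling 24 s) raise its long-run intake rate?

Current rate: (0.15×9.8)/(1 + 0.15×14) = 0.4742 J/s.
Profitability of medium seeds: 8.5/24 = 0.3542 J/s.
Since 0.3542 < R, time spent handling medium seeds is better spent searching.

No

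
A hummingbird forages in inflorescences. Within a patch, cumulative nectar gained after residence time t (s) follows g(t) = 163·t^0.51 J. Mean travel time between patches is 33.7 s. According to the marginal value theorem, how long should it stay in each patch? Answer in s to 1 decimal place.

35.1 s

By the marginal value theorem, leave when the instantaneous gain rate g'(t) equals the habitat-wide average g(t)/(T + t).
g'(t) = 0.51·163·t^-0.49. Setting 0.51·163·t^-0.49 = 163·t^0.51/(33.7+t) gives 0.51(33.7+t) = t, so 0.49·t = 0.51×33.7.
t* = 0.51×33.7/0.49 = 35.08 s.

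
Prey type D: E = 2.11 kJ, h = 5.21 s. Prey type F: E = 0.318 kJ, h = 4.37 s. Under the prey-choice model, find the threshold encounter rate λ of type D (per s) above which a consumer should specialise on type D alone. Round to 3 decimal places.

0.042 per s

At the threshold, the rate on type D alone equals the profitability of type F: λ·2.11/(1 + λ·5.21) = 0.318/4.37 = 0.07277.
Rearranging, λ(2.11 − 0.07277×5.21) = 0.07277, so λ = 0.07277/1.731 = 0.04204 per s.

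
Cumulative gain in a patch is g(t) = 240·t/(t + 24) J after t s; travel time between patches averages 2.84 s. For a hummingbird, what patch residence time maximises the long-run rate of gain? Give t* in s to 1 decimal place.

By the marginal value theorem, leave when the instantaneous gain rate g'(t) equals the habitat-wide average g(t)/(T + t).
g'(t) = 240·24/(t + 24)². Setting 240·24/(t+24)² = 240t/[(t+24)(2.84+t)] gives 24(2.84+t) = t(t+24), so t² = 24×2.84 = 68.16.
t* = √68.16 = 8.256 s.

8.3 s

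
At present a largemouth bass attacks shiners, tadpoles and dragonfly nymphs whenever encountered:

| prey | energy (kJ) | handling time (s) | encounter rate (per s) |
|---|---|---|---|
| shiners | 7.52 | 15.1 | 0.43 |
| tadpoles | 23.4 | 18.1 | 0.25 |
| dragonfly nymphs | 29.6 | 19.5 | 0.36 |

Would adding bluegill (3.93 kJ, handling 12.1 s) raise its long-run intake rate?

No

Intake rate on the current diet: R = (0.43×7.52 + 0.25×23.4 + 0.36×29.6) / (1 + 0.43×15.1 + 0.25×18.1 + 0.36×19.5) = 19.74/19.04 = 1.037 kJ/s.
bluegill: E/h = 3.93/12.1 = 0.3248 kJ/s.
0.3248 < 1.037, so adding bluegill would lower the average — exclude it.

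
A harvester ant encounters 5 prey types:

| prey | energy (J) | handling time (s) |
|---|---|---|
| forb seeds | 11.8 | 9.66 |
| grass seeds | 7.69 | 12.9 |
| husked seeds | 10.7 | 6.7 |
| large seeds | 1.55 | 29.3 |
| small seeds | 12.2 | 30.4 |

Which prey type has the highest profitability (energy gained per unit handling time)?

husked seeds

Profitability E/h (J/s): forb seeds = 11.8/9.66 = 1.22, grass seeds = 7.69/12.9 = 0.596, husked seeds = 10.7/6.7 = 1.6, large seeds = 1.55/29.3 = 0.0529, small seeds = 12.2/30.4 = 0.401.
Ranked: husked seeds > forb seeds > grass seeds > small seeds > large seeds.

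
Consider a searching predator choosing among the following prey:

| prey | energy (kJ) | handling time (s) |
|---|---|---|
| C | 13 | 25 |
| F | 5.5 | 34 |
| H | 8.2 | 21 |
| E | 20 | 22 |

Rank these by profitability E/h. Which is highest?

In descending order of E/h:
E: 20/22 = 0.909 kJ/s
C: 13/25 = 0.52 kJ/s
H: 8.2/21 = 0.39 kJ/s
F: 5.5/34 = 0.162 kJ/s

E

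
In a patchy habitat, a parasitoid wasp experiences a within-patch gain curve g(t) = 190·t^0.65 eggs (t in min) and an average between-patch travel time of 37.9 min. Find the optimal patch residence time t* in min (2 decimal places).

Maximise g(t)/(T+t): set derivative to zero → g'(t)(T+t) = g(t).
g'(t) = 0.65·190·t^-0.35. Setting 0.65·190·t^-0.35 = 190·t^0.65/(37.9+t) gives 0.65(37.9+t) = t, so 0.35·t = 0.65×37.9.
t* = 0.65×37.9/0.35 = 70.39 min.

70.39 min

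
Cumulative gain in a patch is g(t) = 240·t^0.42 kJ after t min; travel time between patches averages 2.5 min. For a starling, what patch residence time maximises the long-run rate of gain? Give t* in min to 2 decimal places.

1.81 min

Optimal t* satisfies g'(t*) = g(t*)/(T + t*).
g'(t) = 0.42·240·t^-0.58. Setting 0.42·240·t^-0.58 = 240·t^0.42/(2.5+t) gives 0.42(2.5+t) = t, so 0.58·t = 0.42×2.5.
t* = 0.42×2.5/0.58 = 1.81 min.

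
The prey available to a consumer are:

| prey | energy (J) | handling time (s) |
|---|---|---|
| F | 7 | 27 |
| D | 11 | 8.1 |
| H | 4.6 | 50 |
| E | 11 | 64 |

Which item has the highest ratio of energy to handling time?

D

In descending order of E/h:
D: 11/8.1 = 1.36 J/s
F: 7/27 = 0.259 J/s
E: 11/64 = 0.172 J/s
H: 4.6/50 = 0.092 J/s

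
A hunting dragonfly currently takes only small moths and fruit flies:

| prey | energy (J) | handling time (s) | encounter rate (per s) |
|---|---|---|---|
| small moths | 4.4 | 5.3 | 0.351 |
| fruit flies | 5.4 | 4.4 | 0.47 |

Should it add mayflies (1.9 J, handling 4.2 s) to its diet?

Current rate: (0.351×4.4 + 0.47×5.4)/(1 + 0.351×5.3 + 0.47×4.4) = 0.8284 J/s.
Profitability of mayflies: 1.9/4.2 = 0.4524 J/s.
0.4524 < 0.8284, so adding mayflies would lower the average — exclude it.

No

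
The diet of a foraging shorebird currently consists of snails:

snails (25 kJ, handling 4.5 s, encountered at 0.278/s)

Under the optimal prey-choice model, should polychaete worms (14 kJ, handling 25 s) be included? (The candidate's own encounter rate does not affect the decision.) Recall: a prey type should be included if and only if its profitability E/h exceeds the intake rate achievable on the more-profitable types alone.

Intake rate on the current diet: R = (0.278×25) / (1 + 0.278×4.5) = 6.95/2.251 = 3.088 kJ/s.
Profitability of polychaete worms: 14/25 = 0.56 kJ/s.
Since 0.56 < R, time spent handling polychaete worms is better spent searching.

No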